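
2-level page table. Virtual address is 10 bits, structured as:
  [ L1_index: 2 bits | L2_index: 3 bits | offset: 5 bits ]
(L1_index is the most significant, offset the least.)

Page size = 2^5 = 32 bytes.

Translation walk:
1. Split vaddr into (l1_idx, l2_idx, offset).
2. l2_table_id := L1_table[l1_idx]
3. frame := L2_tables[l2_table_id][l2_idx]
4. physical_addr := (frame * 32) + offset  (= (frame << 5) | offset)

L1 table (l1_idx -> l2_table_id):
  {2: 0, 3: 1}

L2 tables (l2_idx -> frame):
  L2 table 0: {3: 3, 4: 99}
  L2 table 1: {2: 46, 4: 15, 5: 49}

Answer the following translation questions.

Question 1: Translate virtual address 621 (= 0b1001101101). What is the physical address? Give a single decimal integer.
vaddr = 621 = 0b1001101101
Split: l1_idx=2, l2_idx=3, offset=13
L1[2] = 0
L2[0][3] = 3
paddr = 3 * 32 + 13 = 109

Answer: 109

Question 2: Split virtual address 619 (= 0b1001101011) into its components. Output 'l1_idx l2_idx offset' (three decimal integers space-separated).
vaddr = 619 = 0b1001101011
  top 2 bits -> l1_idx = 2
  next 3 bits -> l2_idx = 3
  bottom 5 bits -> offset = 11

Answer: 2 3 11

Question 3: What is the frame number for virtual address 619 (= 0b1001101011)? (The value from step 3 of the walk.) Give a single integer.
vaddr = 619: l1_idx=2, l2_idx=3
L1[2] = 0; L2[0][3] = 3

Answer: 3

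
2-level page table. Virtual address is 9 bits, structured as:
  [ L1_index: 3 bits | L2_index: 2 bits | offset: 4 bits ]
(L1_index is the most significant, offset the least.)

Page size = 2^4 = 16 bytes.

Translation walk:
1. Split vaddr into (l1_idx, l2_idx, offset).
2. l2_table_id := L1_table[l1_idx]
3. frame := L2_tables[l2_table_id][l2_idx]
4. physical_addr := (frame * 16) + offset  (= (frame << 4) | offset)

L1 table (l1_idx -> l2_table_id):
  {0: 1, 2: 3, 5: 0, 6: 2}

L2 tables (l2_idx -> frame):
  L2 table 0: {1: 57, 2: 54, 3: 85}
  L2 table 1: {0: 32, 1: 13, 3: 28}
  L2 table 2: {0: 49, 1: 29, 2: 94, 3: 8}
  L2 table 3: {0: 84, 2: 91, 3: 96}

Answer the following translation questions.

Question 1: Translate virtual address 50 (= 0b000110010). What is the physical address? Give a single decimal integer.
Answer: 450

Derivation:
vaddr = 50 = 0b000110010
Split: l1_idx=0, l2_idx=3, offset=2
L1[0] = 1
L2[1][3] = 28
paddr = 28 * 16 + 2 = 450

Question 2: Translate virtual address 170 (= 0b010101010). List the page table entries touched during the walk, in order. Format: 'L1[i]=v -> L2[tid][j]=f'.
Answer: L1[2]=3 -> L2[3][2]=91

Derivation:
vaddr = 170 = 0b010101010
Split: l1_idx=2, l2_idx=2, offset=10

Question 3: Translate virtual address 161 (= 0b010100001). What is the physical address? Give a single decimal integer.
Answer: 1457

Derivation:
vaddr = 161 = 0b010100001
Split: l1_idx=2, l2_idx=2, offset=1
L1[2] = 3
L2[3][2] = 91
paddr = 91 * 16 + 1 = 1457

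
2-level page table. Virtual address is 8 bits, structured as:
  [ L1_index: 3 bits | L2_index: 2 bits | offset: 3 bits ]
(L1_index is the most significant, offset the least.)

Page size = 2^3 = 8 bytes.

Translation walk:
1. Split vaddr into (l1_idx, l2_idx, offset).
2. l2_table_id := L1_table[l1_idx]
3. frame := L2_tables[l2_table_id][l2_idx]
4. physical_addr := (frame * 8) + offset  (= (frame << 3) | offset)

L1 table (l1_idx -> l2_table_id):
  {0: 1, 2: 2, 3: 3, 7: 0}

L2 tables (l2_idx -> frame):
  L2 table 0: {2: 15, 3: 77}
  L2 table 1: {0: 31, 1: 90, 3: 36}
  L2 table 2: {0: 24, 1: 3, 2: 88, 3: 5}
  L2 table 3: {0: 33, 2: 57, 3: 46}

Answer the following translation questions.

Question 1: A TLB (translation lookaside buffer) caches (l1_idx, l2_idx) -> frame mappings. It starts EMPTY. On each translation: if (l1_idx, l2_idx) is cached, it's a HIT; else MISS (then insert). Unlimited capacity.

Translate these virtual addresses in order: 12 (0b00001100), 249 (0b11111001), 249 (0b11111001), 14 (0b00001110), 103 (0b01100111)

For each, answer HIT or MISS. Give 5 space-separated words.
vaddr=12: (0,1) not in TLB -> MISS, insert
vaddr=249: (7,3) not in TLB -> MISS, insert
vaddr=249: (7,3) in TLB -> HIT
vaddr=14: (0,1) in TLB -> HIT
vaddr=103: (3,0) not in TLB -> MISS, insert

Answer: MISS MISS HIT HIT MISS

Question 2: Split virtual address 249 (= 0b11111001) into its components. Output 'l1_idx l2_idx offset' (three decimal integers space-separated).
Answer: 7 3 1

Derivation:
vaddr = 249 = 0b11111001
  top 3 bits -> l1_idx = 7
  next 2 bits -> l2_idx = 3
  bottom 3 bits -> offset = 1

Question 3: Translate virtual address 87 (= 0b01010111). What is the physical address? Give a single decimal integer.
Answer: 711

Derivation:
vaddr = 87 = 0b01010111
Split: l1_idx=2, l2_idx=2, offset=7
L1[2] = 2
L2[2][2] = 88
paddr = 88 * 8 + 7 = 711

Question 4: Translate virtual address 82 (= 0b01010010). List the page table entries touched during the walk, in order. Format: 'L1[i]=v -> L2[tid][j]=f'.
vaddr = 82 = 0b01010010
Split: l1_idx=2, l2_idx=2, offset=2

Answer: L1[2]=2 -> L2[2][2]=88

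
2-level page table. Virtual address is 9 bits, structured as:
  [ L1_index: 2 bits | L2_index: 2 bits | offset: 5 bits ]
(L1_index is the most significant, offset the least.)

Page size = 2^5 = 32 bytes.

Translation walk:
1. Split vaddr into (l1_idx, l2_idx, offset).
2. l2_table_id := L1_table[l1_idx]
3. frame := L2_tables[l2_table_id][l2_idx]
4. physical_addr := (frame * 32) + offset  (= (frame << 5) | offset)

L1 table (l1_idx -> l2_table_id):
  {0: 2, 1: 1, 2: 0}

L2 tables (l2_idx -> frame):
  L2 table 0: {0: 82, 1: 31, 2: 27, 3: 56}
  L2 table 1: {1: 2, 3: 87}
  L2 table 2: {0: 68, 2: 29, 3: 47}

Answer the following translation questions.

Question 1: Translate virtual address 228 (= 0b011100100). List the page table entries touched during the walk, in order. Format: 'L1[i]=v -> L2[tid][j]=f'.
vaddr = 228 = 0b011100100
Split: l1_idx=1, l2_idx=3, offset=4

Answer: L1[1]=1 -> L2[1][3]=87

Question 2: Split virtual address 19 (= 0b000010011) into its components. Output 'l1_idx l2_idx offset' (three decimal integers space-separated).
Answer: 0 0 19

Derivation:
vaddr = 19 = 0b000010011
  top 2 bits -> l1_idx = 0
  next 2 bits -> l2_idx = 0
  bottom 5 bits -> offset = 19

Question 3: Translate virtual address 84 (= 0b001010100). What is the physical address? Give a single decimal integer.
vaddr = 84 = 0b001010100
Split: l1_idx=0, l2_idx=2, offset=20
L1[0] = 2
L2[2][2] = 29
paddr = 29 * 32 + 20 = 948

Answer: 948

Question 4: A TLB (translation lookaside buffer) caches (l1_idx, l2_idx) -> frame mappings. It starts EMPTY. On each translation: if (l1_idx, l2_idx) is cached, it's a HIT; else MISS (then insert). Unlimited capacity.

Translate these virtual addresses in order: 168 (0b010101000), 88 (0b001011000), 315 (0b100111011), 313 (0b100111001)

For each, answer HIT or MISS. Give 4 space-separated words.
vaddr=168: (1,1) not in TLB -> MISS, insert
vaddr=88: (0,2) not in TLB -> MISS, insert
vaddr=315: (2,1) not in TLB -> MISS, insert
vaddr=313: (2,1) in TLB -> HIT

Answer: MISS MISS MISS HIT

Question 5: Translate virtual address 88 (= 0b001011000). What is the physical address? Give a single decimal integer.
Answer: 952

Derivation:
vaddr = 88 = 0b001011000
Split: l1_idx=0, l2_idx=2, offset=24
L1[0] = 2
L2[2][2] = 29
paddr = 29 * 32 + 24 = 952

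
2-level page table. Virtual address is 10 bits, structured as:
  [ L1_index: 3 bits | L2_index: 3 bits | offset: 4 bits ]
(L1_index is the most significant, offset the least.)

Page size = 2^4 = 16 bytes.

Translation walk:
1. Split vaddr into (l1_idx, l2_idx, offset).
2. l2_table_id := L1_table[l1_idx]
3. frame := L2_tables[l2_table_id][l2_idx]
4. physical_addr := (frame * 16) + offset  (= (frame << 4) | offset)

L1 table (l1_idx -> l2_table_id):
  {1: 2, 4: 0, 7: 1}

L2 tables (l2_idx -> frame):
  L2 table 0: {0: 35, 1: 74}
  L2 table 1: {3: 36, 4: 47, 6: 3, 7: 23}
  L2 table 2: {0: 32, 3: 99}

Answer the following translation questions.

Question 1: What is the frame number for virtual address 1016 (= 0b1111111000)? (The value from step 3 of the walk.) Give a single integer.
Answer: 23

Derivation:
vaddr = 1016: l1_idx=7, l2_idx=7
L1[7] = 1; L2[1][7] = 23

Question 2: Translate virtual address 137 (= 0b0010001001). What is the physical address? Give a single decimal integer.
Answer: 521

Derivation:
vaddr = 137 = 0b0010001001
Split: l1_idx=1, l2_idx=0, offset=9
L1[1] = 2
L2[2][0] = 32
paddr = 32 * 16 + 9 = 521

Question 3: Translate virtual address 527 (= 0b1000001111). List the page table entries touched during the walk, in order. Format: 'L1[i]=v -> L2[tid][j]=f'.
Answer: L1[4]=0 -> L2[0][0]=35

Derivation:
vaddr = 527 = 0b1000001111
Split: l1_idx=4, l2_idx=0, offset=15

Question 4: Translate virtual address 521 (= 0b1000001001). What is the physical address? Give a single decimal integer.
vaddr = 521 = 0b1000001001
Split: l1_idx=4, l2_idx=0, offset=9
L1[4] = 0
L2[0][0] = 35
paddr = 35 * 16 + 9 = 569

Answer: 569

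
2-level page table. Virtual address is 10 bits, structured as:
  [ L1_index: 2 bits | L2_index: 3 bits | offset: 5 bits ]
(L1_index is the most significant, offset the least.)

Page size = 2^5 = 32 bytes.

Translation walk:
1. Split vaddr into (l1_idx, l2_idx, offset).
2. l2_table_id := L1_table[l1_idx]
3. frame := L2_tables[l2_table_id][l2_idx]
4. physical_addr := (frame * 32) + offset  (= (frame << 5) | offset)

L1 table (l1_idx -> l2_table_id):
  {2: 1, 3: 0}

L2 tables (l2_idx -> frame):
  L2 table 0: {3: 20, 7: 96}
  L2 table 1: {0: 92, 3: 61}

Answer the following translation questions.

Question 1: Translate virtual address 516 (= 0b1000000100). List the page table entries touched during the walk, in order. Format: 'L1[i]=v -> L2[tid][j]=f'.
vaddr = 516 = 0b1000000100
Split: l1_idx=2, l2_idx=0, offset=4

Answer: L1[2]=1 -> L2[1][0]=92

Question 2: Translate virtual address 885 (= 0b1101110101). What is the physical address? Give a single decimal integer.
Answer: 661

Derivation:
vaddr = 885 = 0b1101110101
Split: l1_idx=3, l2_idx=3, offset=21
L1[3] = 0
L2[0][3] = 20
paddr = 20 * 32 + 21 = 661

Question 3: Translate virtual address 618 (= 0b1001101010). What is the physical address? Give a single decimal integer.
vaddr = 618 = 0b1001101010
Split: l1_idx=2, l2_idx=3, offset=10
L1[2] = 1
L2[1][3] = 61
paddr = 61 * 32 + 10 = 1962

Answer: 1962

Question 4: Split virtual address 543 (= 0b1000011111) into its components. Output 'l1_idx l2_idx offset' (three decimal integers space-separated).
Answer: 2 0 31

Derivation:
vaddr = 543 = 0b1000011111
  top 2 bits -> l1_idx = 2
  next 3 bits -> l2_idx = 0
  bottom 5 bits -> offset = 31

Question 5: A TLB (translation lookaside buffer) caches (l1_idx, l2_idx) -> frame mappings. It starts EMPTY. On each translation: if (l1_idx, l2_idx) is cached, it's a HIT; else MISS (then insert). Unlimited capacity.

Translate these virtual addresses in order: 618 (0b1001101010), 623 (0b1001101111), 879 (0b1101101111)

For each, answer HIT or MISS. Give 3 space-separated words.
vaddr=618: (2,3) not in TLB -> MISS, insert
vaddr=623: (2,3) in TLB -> HIT
vaddr=879: (3,3) not in TLB -> MISS, insert

Answer: MISS HIT MISS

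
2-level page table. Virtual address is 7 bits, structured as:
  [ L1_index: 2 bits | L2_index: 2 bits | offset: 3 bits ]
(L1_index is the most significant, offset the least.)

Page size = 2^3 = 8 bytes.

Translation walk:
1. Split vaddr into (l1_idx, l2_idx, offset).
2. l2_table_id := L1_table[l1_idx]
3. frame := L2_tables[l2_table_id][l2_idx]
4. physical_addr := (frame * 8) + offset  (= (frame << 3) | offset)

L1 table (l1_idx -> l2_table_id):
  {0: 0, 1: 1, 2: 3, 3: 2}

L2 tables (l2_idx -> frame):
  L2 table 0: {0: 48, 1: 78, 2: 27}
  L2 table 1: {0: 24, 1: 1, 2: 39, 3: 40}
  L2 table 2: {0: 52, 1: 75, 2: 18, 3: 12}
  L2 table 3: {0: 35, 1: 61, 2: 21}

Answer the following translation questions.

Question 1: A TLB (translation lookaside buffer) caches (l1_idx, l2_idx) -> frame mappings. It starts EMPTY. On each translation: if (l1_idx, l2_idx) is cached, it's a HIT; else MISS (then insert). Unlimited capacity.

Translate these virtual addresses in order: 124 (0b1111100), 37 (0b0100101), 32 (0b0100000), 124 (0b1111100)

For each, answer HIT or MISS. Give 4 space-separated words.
Answer: MISS MISS HIT HIT

Derivation:
vaddr=124: (3,3) not in TLB -> MISS, insert
vaddr=37: (1,0) not in TLB -> MISS, insert
vaddr=32: (1,0) in TLB -> HIT
vaddr=124: (3,3) in TLB -> HIT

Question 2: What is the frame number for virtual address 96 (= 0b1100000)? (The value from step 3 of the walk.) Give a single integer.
Answer: 52

Derivation:
vaddr = 96: l1_idx=3, l2_idx=0
L1[3] = 2; L2[2][0] = 52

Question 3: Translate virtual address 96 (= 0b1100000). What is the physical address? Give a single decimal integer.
Answer: 416

Derivation:
vaddr = 96 = 0b1100000
Split: l1_idx=3, l2_idx=0, offset=0
L1[3] = 2
L2[2][0] = 52
paddr = 52 * 8 + 0 = 416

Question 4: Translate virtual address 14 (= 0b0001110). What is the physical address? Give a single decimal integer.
vaddr = 14 = 0b0001110
Split: l1_idx=0, l2_idx=1, offset=6
L1[0] = 0
L2[0][1] = 78
paddr = 78 * 8 + 6 = 630

Answer: 630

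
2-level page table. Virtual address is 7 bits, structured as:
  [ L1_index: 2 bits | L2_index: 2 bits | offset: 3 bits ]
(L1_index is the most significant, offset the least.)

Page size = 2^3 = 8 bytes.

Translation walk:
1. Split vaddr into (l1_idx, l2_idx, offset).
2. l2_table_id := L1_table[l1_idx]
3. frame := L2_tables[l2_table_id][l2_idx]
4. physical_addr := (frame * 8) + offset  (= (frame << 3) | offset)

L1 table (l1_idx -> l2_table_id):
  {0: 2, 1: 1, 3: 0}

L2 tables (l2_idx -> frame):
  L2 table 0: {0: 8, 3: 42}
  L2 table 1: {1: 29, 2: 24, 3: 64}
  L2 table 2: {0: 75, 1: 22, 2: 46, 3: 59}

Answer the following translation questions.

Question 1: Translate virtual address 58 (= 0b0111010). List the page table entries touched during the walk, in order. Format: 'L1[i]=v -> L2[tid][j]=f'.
vaddr = 58 = 0b0111010
Split: l1_idx=1, l2_idx=3, offset=2

Answer: L1[1]=1 -> L2[1][3]=64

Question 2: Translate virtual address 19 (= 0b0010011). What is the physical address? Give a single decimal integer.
Answer: 371

Derivation:
vaddr = 19 = 0b0010011
Split: l1_idx=0, l2_idx=2, offset=3
L1[0] = 2
L2[2][2] = 46
paddr = 46 * 8 + 3 = 371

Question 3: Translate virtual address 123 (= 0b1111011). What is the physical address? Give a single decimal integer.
vaddr = 123 = 0b1111011
Split: l1_idx=3, l2_idx=3, offset=3
L1[3] = 0
L2[0][3] = 42
paddr = 42 * 8 + 3 = 339

Answer: 339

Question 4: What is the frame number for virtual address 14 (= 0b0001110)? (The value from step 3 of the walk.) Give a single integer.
Answer: 22

Derivation:
vaddr = 14: l1_idx=0, l2_idx=1
L1[0] = 2; L2[2][1] = 22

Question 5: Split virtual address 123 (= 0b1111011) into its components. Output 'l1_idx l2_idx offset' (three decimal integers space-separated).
Answer: 3 3 3

Derivation:
vaddr = 123 = 0b1111011
  top 2 bits -> l1_idx = 3
  next 2 bits -> l2_idx = 3
  bottom 3 bits -> offset = 3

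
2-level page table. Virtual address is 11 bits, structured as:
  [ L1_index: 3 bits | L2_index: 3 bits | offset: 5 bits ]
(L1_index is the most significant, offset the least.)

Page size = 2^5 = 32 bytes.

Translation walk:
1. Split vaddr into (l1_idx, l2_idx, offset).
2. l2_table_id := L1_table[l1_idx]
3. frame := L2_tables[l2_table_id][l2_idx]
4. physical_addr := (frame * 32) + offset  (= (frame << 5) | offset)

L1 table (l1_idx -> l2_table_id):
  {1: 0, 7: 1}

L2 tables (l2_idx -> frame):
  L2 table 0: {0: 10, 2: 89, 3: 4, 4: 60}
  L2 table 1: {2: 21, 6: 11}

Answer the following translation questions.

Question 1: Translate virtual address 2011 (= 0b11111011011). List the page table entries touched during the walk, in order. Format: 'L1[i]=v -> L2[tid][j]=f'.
Answer: L1[7]=1 -> L2[1][6]=11

Derivation:
vaddr = 2011 = 0b11111011011
Split: l1_idx=7, l2_idx=6, offset=27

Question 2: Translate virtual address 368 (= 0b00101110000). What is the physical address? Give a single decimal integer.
vaddr = 368 = 0b00101110000
Split: l1_idx=1, l2_idx=3, offset=16
L1[1] = 0
L2[0][3] = 4
paddr = 4 * 32 + 16 = 144

Answer: 144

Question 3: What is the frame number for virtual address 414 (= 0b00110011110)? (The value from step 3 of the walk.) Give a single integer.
Answer: 60

Derivation:
vaddr = 414: l1_idx=1, l2_idx=4
L1[1] = 0; L2[0][4] = 60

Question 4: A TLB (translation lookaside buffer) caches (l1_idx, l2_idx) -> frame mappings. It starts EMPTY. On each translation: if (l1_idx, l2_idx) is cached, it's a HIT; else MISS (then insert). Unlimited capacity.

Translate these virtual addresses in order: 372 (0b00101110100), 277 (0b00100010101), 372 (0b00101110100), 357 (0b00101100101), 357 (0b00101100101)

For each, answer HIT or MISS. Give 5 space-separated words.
vaddr=372: (1,3) not in TLB -> MISS, insert
vaddr=277: (1,0) not in TLB -> MISS, insert
vaddr=372: (1,3) in TLB -> HIT
vaddr=357: (1,3) in TLB -> HIT
vaddr=357: (1,3) in TLB -> HIT

Answer: MISS MISS HIT HIT HIT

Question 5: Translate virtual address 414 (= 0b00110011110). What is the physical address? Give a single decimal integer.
vaddr = 414 = 0b00110011110
Split: l1_idx=1, l2_idx=4, offset=30
L1[1] = 0
L2[0][4] = 60
paddr = 60 * 32 + 30 = 1950

Answer: 1950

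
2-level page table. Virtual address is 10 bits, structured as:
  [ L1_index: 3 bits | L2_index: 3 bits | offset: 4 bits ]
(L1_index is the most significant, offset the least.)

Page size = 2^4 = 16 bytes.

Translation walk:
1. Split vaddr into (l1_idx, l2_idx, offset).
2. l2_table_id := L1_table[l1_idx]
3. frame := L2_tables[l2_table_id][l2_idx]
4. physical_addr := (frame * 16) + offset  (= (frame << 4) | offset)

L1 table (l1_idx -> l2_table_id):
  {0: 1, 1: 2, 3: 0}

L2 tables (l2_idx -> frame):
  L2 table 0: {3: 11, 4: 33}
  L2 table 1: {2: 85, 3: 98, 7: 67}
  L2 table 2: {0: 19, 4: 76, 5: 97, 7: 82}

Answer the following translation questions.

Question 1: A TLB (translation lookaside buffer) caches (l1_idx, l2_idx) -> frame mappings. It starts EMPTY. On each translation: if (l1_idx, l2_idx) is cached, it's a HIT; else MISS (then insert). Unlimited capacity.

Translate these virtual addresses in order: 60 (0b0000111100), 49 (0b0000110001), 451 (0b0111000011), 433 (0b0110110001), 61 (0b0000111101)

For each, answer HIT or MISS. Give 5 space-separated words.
Answer: MISS HIT MISS MISS HIT

Derivation:
vaddr=60: (0,3) not in TLB -> MISS, insert
vaddr=49: (0,3) in TLB -> HIT
vaddr=451: (3,4) not in TLB -> MISS, insert
vaddr=433: (3,3) not in TLB -> MISS, insert
vaddr=61: (0,3) in TLB -> HIT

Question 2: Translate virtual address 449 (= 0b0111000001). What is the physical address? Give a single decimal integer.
Answer: 529

Derivation:
vaddr = 449 = 0b0111000001
Split: l1_idx=3, l2_idx=4, offset=1
L1[3] = 0
L2[0][4] = 33
paddr = 33 * 16 + 1 = 529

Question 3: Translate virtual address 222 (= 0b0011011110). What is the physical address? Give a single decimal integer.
Answer: 1566

Derivation:
vaddr = 222 = 0b0011011110
Split: l1_idx=1, l2_idx=5, offset=14
L1[1] = 2
L2[2][5] = 97
paddr = 97 * 16 + 14 = 1566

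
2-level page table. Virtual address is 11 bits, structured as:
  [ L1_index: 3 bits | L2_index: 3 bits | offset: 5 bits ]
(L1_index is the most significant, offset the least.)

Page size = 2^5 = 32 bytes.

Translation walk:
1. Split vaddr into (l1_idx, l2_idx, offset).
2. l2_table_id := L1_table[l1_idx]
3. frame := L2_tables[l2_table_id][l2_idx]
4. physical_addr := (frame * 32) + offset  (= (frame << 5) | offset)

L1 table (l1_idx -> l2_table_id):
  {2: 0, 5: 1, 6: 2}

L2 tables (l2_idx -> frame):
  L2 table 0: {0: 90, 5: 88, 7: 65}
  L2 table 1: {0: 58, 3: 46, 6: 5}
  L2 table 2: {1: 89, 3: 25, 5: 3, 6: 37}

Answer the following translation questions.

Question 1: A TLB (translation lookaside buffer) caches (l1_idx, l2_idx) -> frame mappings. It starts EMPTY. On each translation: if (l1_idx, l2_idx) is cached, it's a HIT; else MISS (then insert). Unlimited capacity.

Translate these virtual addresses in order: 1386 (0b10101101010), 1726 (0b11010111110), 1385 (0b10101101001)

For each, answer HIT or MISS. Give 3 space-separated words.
Answer: MISS MISS HIT

Derivation:
vaddr=1386: (5,3) not in TLB -> MISS, insert
vaddr=1726: (6,5) not in TLB -> MISS, insert
vaddr=1385: (5,3) in TLB -> HIT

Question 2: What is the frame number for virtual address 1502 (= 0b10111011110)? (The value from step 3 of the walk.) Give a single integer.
vaddr = 1502: l1_idx=5, l2_idx=6
L1[5] = 1; L2[1][6] = 5

Answer: 5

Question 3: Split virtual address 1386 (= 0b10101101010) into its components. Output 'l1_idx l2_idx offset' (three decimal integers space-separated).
vaddr = 1386 = 0b10101101010
  top 3 bits -> l1_idx = 5
  next 3 bits -> l2_idx = 3
  bottom 5 bits -> offset = 10

Answer: 5 3 10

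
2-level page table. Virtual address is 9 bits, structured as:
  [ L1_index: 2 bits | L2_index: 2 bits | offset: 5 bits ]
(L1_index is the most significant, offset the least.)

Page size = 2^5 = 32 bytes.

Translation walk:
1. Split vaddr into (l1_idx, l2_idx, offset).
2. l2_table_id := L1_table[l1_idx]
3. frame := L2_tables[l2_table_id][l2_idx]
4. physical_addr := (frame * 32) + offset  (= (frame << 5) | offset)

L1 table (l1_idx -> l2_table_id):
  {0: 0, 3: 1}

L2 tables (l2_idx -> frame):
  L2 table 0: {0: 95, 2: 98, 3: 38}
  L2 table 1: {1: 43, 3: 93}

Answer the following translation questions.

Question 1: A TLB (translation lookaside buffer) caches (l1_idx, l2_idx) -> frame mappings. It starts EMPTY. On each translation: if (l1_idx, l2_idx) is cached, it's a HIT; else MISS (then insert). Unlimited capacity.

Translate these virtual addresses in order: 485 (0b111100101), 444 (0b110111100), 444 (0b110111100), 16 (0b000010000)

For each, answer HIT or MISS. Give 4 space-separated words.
vaddr=485: (3,3) not in TLB -> MISS, insert
vaddr=444: (3,1) not in TLB -> MISS, insert
vaddr=444: (3,1) in TLB -> HIT
vaddr=16: (0,0) not in TLB -> MISS, insert

Answer: MISS MISS HIT MISS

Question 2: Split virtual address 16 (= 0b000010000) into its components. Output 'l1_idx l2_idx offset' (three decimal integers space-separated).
Answer: 0 0 16

Derivation:
vaddr = 16 = 0b000010000
  top 2 bits -> l1_idx = 0
  next 2 bits -> l2_idx = 0
  bottom 5 bits -> offset = 16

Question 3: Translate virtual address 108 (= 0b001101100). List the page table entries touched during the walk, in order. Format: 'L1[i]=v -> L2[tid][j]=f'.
vaddr = 108 = 0b001101100
Split: l1_idx=0, l2_idx=3, offset=12

Answer: L1[0]=0 -> L2[0][3]=38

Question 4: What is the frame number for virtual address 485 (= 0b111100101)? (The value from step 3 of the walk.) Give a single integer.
vaddr = 485: l1_idx=3, l2_idx=3
L1[3] = 1; L2[1][3] = 93

Answer: 93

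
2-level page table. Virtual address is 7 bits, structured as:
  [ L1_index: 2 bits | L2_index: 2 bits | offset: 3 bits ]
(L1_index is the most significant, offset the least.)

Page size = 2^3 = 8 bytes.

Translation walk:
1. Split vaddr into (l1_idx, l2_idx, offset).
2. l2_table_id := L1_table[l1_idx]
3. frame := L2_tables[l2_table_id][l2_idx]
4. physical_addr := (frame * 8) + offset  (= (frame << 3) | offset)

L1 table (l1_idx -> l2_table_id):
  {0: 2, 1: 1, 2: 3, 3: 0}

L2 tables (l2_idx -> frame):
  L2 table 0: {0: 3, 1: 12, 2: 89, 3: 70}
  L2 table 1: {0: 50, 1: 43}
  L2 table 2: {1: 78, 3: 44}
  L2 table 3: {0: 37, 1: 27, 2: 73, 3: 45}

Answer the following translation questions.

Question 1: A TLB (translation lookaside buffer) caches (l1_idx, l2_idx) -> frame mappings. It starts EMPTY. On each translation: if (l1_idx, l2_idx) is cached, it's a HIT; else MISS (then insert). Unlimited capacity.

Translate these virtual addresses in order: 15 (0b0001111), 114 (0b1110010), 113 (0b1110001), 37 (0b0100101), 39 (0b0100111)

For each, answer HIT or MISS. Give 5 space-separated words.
Answer: MISS MISS HIT MISS HIT

Derivation:
vaddr=15: (0,1) not in TLB -> MISS, insert
vaddr=114: (3,2) not in TLB -> MISS, insert
vaddr=113: (3,2) in TLB -> HIT
vaddr=37: (1,0) not in TLB -> MISS, insert
vaddr=39: (1,0) in TLB -> HIT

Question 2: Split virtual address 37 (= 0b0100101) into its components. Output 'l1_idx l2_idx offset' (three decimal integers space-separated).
vaddr = 37 = 0b0100101
  top 2 bits -> l1_idx = 1
  next 2 bits -> l2_idx = 0
  bottom 3 bits -> offset = 5

Answer: 1 0 5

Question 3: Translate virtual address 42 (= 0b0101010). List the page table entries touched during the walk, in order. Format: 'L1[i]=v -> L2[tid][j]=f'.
Answer: L1[1]=1 -> L2[1][1]=43

Derivation:
vaddr = 42 = 0b0101010
Split: l1_idx=1, l2_idx=1, offset=2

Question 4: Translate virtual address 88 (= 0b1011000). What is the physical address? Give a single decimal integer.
Answer: 360

Derivation:
vaddr = 88 = 0b1011000
Split: l1_idx=2, l2_idx=3, offset=0
L1[2] = 3
L2[3][3] = 45
paddr = 45 * 8 + 0 = 360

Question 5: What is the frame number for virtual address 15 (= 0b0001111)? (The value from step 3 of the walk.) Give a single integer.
Answer: 78

Derivation:
vaddr = 15: l1_idx=0, l2_idx=1
L1[0] = 2; L2[2][1] = 78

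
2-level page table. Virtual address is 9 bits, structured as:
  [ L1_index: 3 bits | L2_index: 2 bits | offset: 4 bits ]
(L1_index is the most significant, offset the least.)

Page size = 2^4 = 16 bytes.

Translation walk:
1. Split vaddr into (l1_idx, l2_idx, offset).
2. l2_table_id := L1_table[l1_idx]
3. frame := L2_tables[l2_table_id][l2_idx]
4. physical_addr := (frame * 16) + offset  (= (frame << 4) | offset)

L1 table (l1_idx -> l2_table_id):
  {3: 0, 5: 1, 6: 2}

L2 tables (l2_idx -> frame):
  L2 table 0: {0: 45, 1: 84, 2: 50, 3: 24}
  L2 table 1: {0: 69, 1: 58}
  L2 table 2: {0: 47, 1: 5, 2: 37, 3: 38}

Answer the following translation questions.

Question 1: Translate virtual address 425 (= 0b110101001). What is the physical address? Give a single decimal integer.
vaddr = 425 = 0b110101001
Split: l1_idx=6, l2_idx=2, offset=9
L1[6] = 2
L2[2][2] = 37
paddr = 37 * 16 + 9 = 601

Answer: 601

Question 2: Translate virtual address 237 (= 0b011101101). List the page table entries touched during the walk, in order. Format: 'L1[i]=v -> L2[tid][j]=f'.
vaddr = 237 = 0b011101101
Split: l1_idx=3, l2_idx=2, offset=13

Answer: L1[3]=0 -> L2[0][2]=50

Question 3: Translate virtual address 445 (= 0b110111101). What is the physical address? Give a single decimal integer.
Answer: 621

Derivation:
vaddr = 445 = 0b110111101
Split: l1_idx=6, l2_idx=3, offset=13
L1[6] = 2
L2[2][3] = 38
paddr = 38 * 16 + 13 = 621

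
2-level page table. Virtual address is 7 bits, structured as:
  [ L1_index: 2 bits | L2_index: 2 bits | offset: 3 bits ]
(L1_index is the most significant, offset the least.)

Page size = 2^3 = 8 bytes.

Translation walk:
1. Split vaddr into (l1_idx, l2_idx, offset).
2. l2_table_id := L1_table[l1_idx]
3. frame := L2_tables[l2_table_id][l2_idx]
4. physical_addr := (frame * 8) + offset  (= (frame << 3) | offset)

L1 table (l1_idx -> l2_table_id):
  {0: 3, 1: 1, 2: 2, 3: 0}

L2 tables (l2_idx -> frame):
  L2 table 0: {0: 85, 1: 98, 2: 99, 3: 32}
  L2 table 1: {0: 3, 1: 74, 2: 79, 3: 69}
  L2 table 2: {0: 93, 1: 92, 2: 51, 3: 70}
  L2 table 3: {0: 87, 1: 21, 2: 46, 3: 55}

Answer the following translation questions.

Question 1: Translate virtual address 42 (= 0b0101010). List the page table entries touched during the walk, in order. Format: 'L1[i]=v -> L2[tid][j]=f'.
Answer: L1[1]=1 -> L2[1][1]=74

Derivation:
vaddr = 42 = 0b0101010
Split: l1_idx=1, l2_idx=1, offset=2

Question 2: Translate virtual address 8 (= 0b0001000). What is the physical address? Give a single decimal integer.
vaddr = 8 = 0b0001000
Split: l1_idx=0, l2_idx=1, offset=0
L1[0] = 3
L2[3][1] = 21
paddr = 21 * 8 + 0 = 168

Answer: 168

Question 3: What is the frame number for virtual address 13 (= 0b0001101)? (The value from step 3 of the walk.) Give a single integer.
Answer: 21

Derivation:
vaddr = 13: l1_idx=0, l2_idx=1
L1[0] = 3; L2[3][1] = 21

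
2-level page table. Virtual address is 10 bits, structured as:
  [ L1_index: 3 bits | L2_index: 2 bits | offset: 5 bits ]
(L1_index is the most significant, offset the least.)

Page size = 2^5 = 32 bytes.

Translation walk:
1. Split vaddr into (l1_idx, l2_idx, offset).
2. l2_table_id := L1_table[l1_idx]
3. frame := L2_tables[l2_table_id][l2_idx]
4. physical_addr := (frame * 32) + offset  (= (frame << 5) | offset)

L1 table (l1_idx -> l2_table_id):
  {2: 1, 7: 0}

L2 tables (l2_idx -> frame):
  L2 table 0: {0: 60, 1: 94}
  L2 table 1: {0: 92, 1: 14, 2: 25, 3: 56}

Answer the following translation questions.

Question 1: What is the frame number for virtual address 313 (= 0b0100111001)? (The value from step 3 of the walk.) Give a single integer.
Answer: 14

Derivation:
vaddr = 313: l1_idx=2, l2_idx=1
L1[2] = 1; L2[1][1] = 14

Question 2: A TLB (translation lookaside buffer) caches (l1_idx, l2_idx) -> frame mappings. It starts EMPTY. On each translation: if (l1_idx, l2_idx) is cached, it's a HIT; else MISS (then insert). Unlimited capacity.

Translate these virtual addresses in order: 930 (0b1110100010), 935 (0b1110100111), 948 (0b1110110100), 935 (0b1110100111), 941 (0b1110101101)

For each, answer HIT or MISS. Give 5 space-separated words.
Answer: MISS HIT HIT HIT HIT

Derivation:
vaddr=930: (7,1) not in TLB -> MISS, insert
vaddr=935: (7,1) in TLB -> HIT
vaddr=948: (7,1) in TLB -> HIT
vaddr=935: (7,1) in TLB -> HIT
vaddr=941: (7,1) in TLB -> HIT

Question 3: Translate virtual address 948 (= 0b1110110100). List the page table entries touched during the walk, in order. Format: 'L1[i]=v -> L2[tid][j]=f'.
vaddr = 948 = 0b1110110100
Split: l1_idx=7, l2_idx=1, offset=20

Answer: L1[7]=0 -> L2[0][1]=94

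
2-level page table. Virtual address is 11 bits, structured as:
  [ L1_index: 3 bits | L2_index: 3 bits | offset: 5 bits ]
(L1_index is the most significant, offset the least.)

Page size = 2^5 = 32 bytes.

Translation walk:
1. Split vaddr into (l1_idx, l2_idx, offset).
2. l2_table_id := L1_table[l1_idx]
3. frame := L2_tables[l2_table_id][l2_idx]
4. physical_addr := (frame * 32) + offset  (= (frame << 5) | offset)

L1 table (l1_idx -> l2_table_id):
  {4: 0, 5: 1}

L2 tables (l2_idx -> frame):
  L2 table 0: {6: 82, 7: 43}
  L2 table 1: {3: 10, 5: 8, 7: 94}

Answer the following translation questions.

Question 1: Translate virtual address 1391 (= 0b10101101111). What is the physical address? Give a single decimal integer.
Answer: 335

Derivation:
vaddr = 1391 = 0b10101101111
Split: l1_idx=5, l2_idx=3, offset=15
L1[5] = 1
L2[1][3] = 10
paddr = 10 * 32 + 15 = 335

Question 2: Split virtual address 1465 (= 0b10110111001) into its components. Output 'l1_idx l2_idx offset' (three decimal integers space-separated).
vaddr = 1465 = 0b10110111001
  top 3 bits -> l1_idx = 5
  next 3 bits -> l2_idx = 5
  bottom 5 bits -> offset = 25

Answer: 5 5 25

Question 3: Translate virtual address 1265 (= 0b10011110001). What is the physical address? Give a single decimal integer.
vaddr = 1265 = 0b10011110001
Split: l1_idx=4, l2_idx=7, offset=17
L1[4] = 0
L2[0][7] = 43
paddr = 43 * 32 + 17 = 1393

Answer: 1393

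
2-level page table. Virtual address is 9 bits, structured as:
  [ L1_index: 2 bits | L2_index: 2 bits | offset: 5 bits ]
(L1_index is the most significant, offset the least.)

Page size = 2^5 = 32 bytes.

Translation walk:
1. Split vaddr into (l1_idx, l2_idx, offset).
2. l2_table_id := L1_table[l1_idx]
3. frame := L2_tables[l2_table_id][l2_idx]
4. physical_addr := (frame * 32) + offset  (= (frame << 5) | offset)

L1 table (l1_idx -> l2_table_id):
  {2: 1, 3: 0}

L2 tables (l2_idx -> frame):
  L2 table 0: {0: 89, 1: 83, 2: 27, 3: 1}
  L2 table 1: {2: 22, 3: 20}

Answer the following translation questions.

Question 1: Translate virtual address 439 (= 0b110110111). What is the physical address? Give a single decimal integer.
Answer: 2679

Derivation:
vaddr = 439 = 0b110110111
Split: l1_idx=3, l2_idx=1, offset=23
L1[3] = 0
L2[0][1] = 83
paddr = 83 * 32 + 23 = 2679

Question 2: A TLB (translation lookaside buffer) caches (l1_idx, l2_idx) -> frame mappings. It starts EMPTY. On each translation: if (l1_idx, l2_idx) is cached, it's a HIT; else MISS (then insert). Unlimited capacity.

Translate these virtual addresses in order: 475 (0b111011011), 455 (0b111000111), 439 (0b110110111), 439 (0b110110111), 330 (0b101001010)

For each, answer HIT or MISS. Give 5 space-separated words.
vaddr=475: (3,2) not in TLB -> MISS, insert
vaddr=455: (3,2) in TLB -> HIT
vaddr=439: (3,1) not in TLB -> MISS, insert
vaddr=439: (3,1) in TLB -> HIT
vaddr=330: (2,2) not in TLB -> MISS, insert

Answer: MISS HIT MISS HIT MISS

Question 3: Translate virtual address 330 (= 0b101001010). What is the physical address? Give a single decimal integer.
Answer: 714

Derivation:
vaddr = 330 = 0b101001010
Split: l1_idx=2, l2_idx=2, offset=10
L1[2] = 1
L2[1][2] = 22
paddr = 22 * 32 + 10 = 714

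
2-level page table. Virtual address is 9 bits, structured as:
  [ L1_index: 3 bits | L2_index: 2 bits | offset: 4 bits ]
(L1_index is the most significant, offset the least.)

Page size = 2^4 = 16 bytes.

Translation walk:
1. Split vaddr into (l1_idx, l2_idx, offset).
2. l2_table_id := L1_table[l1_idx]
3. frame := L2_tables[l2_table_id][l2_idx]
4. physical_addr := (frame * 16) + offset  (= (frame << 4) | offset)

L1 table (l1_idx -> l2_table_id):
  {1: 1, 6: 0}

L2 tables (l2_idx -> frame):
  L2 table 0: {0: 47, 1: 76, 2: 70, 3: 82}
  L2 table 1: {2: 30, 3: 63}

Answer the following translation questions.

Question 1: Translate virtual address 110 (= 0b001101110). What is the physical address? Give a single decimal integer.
vaddr = 110 = 0b001101110
Split: l1_idx=1, l2_idx=2, offset=14
L1[1] = 1
L2[1][2] = 30
paddr = 30 * 16 + 14 = 494

Answer: 494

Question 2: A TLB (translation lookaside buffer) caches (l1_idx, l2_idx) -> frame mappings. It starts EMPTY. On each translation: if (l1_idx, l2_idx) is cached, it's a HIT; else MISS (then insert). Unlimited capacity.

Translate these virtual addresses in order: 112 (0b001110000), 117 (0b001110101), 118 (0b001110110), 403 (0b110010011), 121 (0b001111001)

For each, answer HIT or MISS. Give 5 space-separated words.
vaddr=112: (1,3) not in TLB -> MISS, insert
vaddr=117: (1,3) in TLB -> HIT
vaddr=118: (1,3) in TLB -> HIT
vaddr=403: (6,1) not in TLB -> MISS, insert
vaddr=121: (1,3) in TLB -> HIT

Answer: MISS HIT HIT MISS HIT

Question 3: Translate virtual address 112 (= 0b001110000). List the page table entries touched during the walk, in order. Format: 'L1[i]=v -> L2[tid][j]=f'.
Answer: L1[1]=1 -> L2[1][3]=63

Derivation:
vaddr = 112 = 0b001110000
Split: l1_idx=1, l2_idx=3, offset=0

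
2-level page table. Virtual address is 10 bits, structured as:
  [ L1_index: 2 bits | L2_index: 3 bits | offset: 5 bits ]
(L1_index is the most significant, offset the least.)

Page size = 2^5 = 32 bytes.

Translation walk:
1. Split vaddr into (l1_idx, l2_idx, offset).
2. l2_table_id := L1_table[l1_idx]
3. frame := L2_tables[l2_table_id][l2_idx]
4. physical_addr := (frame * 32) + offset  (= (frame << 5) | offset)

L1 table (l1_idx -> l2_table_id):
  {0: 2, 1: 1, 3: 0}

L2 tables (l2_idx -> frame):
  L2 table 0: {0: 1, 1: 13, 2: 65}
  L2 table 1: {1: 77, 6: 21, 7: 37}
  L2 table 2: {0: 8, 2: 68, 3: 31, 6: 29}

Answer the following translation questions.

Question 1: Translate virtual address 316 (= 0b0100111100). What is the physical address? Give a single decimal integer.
vaddr = 316 = 0b0100111100
Split: l1_idx=1, l2_idx=1, offset=28
L1[1] = 1
L2[1][1] = 77
paddr = 77 * 32 + 28 = 2492

Answer: 2492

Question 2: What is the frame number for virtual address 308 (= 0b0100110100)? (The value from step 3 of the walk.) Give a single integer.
Answer: 77

Derivation:
vaddr = 308: l1_idx=1, l2_idx=1
L1[1] = 1; L2[1][1] = 77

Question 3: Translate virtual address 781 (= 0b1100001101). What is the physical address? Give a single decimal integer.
vaddr = 781 = 0b1100001101
Split: l1_idx=3, l2_idx=0, offset=13
L1[3] = 0
L2[0][0] = 1
paddr = 1 * 32 + 13 = 45

Answer: 45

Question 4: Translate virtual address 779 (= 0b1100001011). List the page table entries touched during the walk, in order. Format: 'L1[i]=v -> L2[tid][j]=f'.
vaddr = 779 = 0b1100001011
Split: l1_idx=3, l2_idx=0, offset=11

Answer: L1[3]=0 -> L2[0][0]=1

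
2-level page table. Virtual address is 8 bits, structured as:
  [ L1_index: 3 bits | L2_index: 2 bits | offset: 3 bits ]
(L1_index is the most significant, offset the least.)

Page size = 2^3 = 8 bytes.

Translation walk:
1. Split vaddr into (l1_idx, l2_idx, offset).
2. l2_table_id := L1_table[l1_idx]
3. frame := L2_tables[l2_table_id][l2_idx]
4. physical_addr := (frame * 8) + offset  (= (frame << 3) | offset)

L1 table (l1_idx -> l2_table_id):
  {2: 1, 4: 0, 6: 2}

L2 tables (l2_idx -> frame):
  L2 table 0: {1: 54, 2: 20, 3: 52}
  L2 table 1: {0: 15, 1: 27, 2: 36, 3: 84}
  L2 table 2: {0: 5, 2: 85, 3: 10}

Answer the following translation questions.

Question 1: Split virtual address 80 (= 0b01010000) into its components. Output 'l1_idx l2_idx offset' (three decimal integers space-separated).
vaddr = 80 = 0b01010000
  top 3 bits -> l1_idx = 2
  next 2 bits -> l2_idx = 2
  bottom 3 bits -> offset = 0

Answer: 2 2 0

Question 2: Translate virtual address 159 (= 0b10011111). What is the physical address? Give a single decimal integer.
Answer: 423

Derivation:
vaddr = 159 = 0b10011111
Split: l1_idx=4, l2_idx=3, offset=7
L1[4] = 0
L2[0][3] = 52
paddr = 52 * 8 + 7 = 423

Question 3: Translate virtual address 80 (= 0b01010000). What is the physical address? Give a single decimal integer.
vaddr = 80 = 0b01010000
Split: l1_idx=2, l2_idx=2, offset=0
L1[2] = 1
L2[1][2] = 36
paddr = 36 * 8 + 0 = 288

Answer: 288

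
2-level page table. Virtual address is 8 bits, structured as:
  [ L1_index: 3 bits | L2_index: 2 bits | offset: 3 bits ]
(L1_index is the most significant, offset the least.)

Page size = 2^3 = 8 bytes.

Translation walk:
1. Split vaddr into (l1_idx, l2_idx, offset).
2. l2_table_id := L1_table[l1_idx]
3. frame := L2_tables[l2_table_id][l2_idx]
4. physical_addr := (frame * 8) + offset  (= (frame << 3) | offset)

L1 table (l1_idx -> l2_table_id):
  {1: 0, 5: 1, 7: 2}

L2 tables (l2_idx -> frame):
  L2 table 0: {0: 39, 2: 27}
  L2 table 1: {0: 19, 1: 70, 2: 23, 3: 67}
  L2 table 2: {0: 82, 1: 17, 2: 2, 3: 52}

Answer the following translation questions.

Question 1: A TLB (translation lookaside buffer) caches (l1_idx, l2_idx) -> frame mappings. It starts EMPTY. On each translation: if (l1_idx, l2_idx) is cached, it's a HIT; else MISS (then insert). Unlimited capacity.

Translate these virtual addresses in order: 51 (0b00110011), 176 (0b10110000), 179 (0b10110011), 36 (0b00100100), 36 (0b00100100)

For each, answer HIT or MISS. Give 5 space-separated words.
vaddr=51: (1,2) not in TLB -> MISS, insert
vaddr=176: (5,2) not in TLB -> MISS, insert
vaddr=179: (5,2) in TLB -> HIT
vaddr=36: (1,0) not in TLB -> MISS, insert
vaddr=36: (1,0) in TLB -> HIT

Answer: MISS MISS HIT MISS HIT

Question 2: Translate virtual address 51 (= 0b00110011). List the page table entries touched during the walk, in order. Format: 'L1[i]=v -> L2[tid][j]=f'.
vaddr = 51 = 0b00110011
Split: l1_idx=1, l2_idx=2, offset=3

Answer: L1[1]=0 -> L2[0][2]=27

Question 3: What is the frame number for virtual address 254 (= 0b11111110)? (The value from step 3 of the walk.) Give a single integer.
Answer: 52

Derivation:
vaddr = 254: l1_idx=7, l2_idx=3
L1[7] = 2; L2[2][3] = 52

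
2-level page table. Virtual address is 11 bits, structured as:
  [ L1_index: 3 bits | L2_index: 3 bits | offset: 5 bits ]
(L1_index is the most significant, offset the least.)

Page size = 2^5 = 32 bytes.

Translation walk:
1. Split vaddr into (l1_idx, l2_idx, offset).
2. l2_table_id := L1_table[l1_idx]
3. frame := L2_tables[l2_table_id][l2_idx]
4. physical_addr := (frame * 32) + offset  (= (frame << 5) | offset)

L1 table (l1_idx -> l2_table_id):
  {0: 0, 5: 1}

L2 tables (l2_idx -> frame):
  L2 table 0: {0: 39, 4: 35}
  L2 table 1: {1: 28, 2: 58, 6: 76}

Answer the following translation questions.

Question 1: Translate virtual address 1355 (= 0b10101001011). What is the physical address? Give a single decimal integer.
vaddr = 1355 = 0b10101001011
Split: l1_idx=5, l2_idx=2, offset=11
L1[5] = 1
L2[1][2] = 58
paddr = 58 * 32 + 11 = 1867

Answer: 1867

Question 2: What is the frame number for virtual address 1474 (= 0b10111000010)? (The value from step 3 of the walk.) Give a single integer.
Answer: 76

Derivation:
vaddr = 1474: l1_idx=5, l2_idx=6
L1[5] = 1; L2[1][6] = 76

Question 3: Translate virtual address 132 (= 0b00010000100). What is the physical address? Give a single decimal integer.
vaddr = 132 = 0b00010000100
Split: l1_idx=0, l2_idx=4, offset=4
L1[0] = 0
L2[0][4] = 35
paddr = 35 * 32 + 4 = 1124

Answer: 1124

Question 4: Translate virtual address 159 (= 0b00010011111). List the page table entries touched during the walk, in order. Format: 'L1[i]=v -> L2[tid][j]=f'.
vaddr = 159 = 0b00010011111
Split: l1_idx=0, l2_idx=4, offset=31

Answer: L1[0]=0 -> L2[0][4]=35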